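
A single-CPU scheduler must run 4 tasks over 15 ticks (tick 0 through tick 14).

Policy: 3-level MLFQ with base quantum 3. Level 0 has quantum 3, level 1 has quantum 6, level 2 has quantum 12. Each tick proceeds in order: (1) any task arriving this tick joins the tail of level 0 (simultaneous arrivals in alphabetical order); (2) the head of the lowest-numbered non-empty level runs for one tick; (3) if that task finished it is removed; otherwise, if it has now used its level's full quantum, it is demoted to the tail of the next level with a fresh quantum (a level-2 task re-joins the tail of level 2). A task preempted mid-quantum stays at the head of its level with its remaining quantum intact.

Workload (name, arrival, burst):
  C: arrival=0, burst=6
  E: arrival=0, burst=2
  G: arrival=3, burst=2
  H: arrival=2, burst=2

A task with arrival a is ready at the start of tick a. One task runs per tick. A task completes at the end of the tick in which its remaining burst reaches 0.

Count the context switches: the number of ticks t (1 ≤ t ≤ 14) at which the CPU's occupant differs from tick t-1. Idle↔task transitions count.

context switches = 5

t=0: L0/L1/L2 = CE/-/- → run C
t=1: L0/L1/L2 = CE/-/- → run C
t=2: L0/L1/L2 = CEH/-/- → run C
t=3: L0/L1/L2 = EHG/C/- → run E
t=4: L0/L1/L2 = EHG/C/- → run E
t=5: L0/L1/L2 = HG/C/- → run H
t=6: L0/L1/L2 = HG/C/- → run H
t=7: L0/L1/L2 = G/C/- → run G
t=8: L0/L1/L2 = G/C/- → run G
t=9: L0/L1/L2 = -/C/- → run C
t=10: L0/L1/L2 = -/C/- → run C
t=11: L0/L1/L2 = -/C/- → run C
t=12: (idle)
t=13: (idle)
t=14: (idle)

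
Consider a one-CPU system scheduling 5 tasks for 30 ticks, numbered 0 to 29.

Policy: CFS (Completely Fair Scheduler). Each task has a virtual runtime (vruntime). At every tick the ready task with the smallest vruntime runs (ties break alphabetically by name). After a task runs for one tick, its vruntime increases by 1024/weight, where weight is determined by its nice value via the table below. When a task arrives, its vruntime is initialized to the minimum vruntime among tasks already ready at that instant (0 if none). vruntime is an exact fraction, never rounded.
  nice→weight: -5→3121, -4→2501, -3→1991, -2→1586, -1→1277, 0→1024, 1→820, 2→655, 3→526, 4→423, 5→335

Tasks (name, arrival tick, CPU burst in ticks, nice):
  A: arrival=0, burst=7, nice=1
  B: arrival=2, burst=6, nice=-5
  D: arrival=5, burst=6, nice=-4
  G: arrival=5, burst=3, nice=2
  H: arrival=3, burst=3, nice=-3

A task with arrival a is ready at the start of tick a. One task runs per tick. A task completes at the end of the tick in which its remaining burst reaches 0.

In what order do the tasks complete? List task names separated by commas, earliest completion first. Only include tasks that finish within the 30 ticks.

t=0: vr[A=0] → run A
t=1: vr[A=256/205] → run A
t=2: vr[A=512/205 B=512/205] → run A
t=3: vr[A=768/205 B=512/205 H=512/205] → run B
t=4: vr[A=768/205 B=1807872/639805 H=512/205] → run H
t=5: vr[A=768/205 B=1807872/639805 D=1807872/639805 G=1807872/639805 H=1229312/408155] → run B
t=6: vr[A=768/205 B=2017792/639805 D=1807872/639805 G=1807872/639805 H=1229312/408155] → run D
t=7: vr[A=768/205 B=2017792/639805 D=126259712/39028105 G=1807872/639805 H=1229312/408155] → run G
t=8: vr[A=768/205 B=2017792/639805 D=126259712/39028105 G=367863296/83814455 H=1229312/408155] → run H
t=9: vr[A=768/205 B=2017792/639805 D=126259712/39028105 G=367863296/83814455 H=1439232/408155] → run B
t=10: vr[A=768/205 B=2227712/639805 D=126259712/39028105 G=367863296/83814455 H=1439232/408155] → run D
t=11: vr[A=768/205 B=2227712/639805 D=142239232/39028105 G=367863296/83814455 H=1439232/408155] → run B
t=12: vr[A=768/205 B=2437632/639805 D=142239232/39028105 G=367863296/83814455 H=1439232/408155] → run H
t=13: vr[A=768/205 B=2437632/639805 D=142239232/39028105 G=367863296/83814455] → run D
t=14: vr[A=768/205 B=2437632/639805 D=158218752/39028105 G=367863296/83814455] → run A
t=15: vr[A=1024/205 B=2437632/639805 D=158218752/39028105 G=367863296/83814455] → run B
t=16: vr[A=1024/205 B=2647552/639805 D=158218752/39028105 G=367863296/83814455] → run D
t=17: vr[A=1024/205 B=2647552/639805 D=174198272/39028105 G=367863296/83814455] → run B
t=18: vr[A=1024/205 D=174198272/39028105 G=367863296/83814455] → run G
t=19: vr[A=1024/205 D=174198272/39028105 G=99779072/16762891] → run D
t=20: vr[A=1024/205 D=190177792/39028105 G=99779072/16762891] → run D
t=21: vr[A=1024/205 G=99779072/16762891] → run A
t=22: vr[A=256/41 G=99779072/16762891] → run G
t=23: vr[A=256/41] → run A
t=24: vr[A=1536/205] → run A
t=25: (idle)
t=26: (idle)
t=27: (idle)
t=28: (idle)
t=29: (idle)

completion order = H, B, D, G, A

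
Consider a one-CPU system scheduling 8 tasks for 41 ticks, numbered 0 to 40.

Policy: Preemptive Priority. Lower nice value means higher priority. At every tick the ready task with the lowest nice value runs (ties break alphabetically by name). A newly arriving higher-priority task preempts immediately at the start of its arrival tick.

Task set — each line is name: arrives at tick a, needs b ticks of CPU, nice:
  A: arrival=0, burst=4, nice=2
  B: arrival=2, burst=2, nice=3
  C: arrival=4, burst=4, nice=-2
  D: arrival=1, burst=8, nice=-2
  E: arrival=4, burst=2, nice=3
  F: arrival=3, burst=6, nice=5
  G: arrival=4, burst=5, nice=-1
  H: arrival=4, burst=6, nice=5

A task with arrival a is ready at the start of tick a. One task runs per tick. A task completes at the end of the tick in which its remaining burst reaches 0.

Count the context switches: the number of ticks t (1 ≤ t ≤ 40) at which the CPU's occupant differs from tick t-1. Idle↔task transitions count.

context switches = 10

t=0: ready={A} → run A
t=1: ready={A,D} → run D
t=2: ready={A,B,D} → run D
t=3: ready={A,B,D,F} → run D
t=4: ready={A,B,C,D,E,F,G,H} → run C
t=5: ready={A,B,C,D,E,F,G,H} → run C
t=6: ready={A,B,C,D,E,F,G,H} → run C
t=7: ready={A,B,C,D,E,F,G,H} → run C
t=8: ready={A,B,D,E,F,G,H} → run D
t=9: ready={A,B,D,E,F,G,H} → run D
t=10: ready={A,B,D,E,F,G,H} → run D
t=11: ready={A,B,D,E,F,G,H} → run D
t=12: ready={A,B,D,E,F,G,H} → run D
t=13: ready={A,B,E,F,G,H} → run G
t=14: ready={A,B,E,F,G,H} → run G
t=15: ready={A,B,E,F,G,H} → run G
t=16: ready={A,B,E,F,G,H} → run G
t=17: ready={A,B,E,F,G,H} → run G
t=18: ready={A,B,E,F,H} → run A
t=19: ready={A,B,E,F,H} → run A
t=20: ready={A,B,E,F,H} → run A
t=21: ready={B,E,F,H} → run B
t=22: ready={B,E,F,H} → run B
t=23: ready={E,F,H} → run E
t=24: ready={E,F,H} → run E
t=25: ready={F,H} → run F
t=26: ready={F,H} → run F
t=27: ready={F,H} → run F
t=28: ready={F,H} → run F
t=29: ready={F,H} → run F
t=30: ready={F,H} → run F
t=31: ready={H} → run H
t=32: ready={H} → run H
t=33: ready={H} → run H
t=34: ready={H} → run H
t=35: ready={H} → run H
t=36: ready={H} → run H
t=37: (idle)
t=38: (idle)
t=39: (idle)
t=40: (idle)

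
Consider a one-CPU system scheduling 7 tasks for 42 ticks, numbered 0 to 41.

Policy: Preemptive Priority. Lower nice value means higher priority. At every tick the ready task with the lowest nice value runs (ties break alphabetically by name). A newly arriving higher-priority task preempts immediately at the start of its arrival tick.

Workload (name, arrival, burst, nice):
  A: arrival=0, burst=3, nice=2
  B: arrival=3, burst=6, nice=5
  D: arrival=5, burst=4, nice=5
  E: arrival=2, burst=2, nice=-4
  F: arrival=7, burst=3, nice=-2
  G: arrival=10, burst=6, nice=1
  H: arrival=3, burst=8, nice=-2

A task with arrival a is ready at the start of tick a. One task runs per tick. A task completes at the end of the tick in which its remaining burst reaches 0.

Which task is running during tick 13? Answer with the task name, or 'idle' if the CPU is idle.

t=0: ready={A} → run A
t=1: ready={A} → run A
t=2: ready={A,E} → run E
t=3: ready={A,B,E,H} → run E
t=4: ready={A,B,H} → run H
t=5: ready={A,B,D,H} → run H
t=6: ready={A,B,D,H} → run H
t=7: ready={A,B,D,F,H} → run F
t=8: ready={A,B,D,F,H} → run F
t=9: ready={A,B,D,F,H} → run F
t=10: ready={A,B,D,G,H} → run H
t=11: ready={A,B,D,G,H} → run H
t=12: ready={A,B,D,G,H} → run H
t=13: ready={A,B,D,G,H} → run H
t=14: ready={A,B,D,G,H} → run H
t=15: ready={A,B,D,G} → run G
t=16: ready={A,B,D,G} → run G
t=17: ready={A,B,D,G} → run G
t=18: ready={A,B,D,G} → run G
t=19: ready={A,B,D,G} → run G
t=20: ready={A,B,D,G} → run G
t=21: ready={A,B,D} → run A
t=22: ready={B,D} → run B
t=23: ready={B,D} → run B
t=24: ready={B,D} → run B
t=25: ready={B,D} → run B
t=26: ready={B,D} → run B
t=27: ready={B,D} → run B
t=28: ready={D} → run D
t=29: ready={D} → run D
t=30: ready={D} → run D
t=31: ready={D} → run D
t=32: (idle)
t=33: (idle)
t=34: (idle)
t=35: (idle)
t=36: (idle)
t=37: (idle)
t=38: (idle)
t=39: (idle)
t=40: (idle)
t=41: (idle)

running at tick 13 = H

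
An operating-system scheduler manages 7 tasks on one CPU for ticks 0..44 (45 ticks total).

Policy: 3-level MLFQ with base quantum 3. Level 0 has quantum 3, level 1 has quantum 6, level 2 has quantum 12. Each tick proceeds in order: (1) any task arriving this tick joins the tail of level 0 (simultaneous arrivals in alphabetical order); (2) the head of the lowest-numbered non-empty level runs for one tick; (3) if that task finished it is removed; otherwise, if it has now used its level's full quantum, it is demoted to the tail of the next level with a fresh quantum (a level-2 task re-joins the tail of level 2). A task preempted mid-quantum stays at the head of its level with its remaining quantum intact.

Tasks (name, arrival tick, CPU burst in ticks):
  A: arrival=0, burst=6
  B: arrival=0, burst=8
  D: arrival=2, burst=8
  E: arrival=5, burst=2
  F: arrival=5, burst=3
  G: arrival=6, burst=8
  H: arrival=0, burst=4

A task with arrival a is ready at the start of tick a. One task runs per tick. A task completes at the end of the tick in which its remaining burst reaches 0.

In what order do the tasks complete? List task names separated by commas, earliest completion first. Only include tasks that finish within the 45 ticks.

completion order = E, F, A, B, H, D, G

t=0: L0/L1/L2 = ABH/-/- → run A
t=1: L0/L1/L2 = ABH/-/- → run A
t=2: L0/L1/L2 = ABHD/-/- → run A
t=3: L0/L1/L2 = BHD/A/- → run B
t=4: L0/L1/L2 = BHD/A/- → run B
t=5: L0/L1/L2 = BHDEF/A/- → run B
t=6: L0/L1/L2 = HDEFG/AB/- → run H
t=7: L0/L1/L2 = HDEFG/AB/- → run H
t=8: L0/L1/L2 = HDEFG/AB/- → run H
t=9: L0/L1/L2 = DEFG/ABH/- → run D
t=10: L0/L1/L2 = DEFG/ABH/- → run D
t=11: L0/L1/L2 = DEFG/ABH/- → run D
t=12: L0/L1/L2 = EFG/ABHD/- → run E
t=13: L0/L1/L2 = EFG/ABHD/- → run E
t=14: L0/L1/L2 = FG/ABHD/- → run F
t=15: L0/L1/L2 = FG/ABHD/- → run F
t=16: L0/L1/L2 = FG/ABHD/- → run F
t=17: L0/L1/L2 = G/ABHD/- → run G
t=18: L0/L1/L2 = G/ABHD/- → run G
t=19: L0/L1/L2 = G/ABHD/- → run G
t=20: L0/L1/L2 = -/ABHDG/- → run A
t=21: L0/L1/L2 = -/ABHDG/- → run A
t=22: L0/L1/L2 = -/ABHDG/- → run A
t=23: L0/L1/L2 = -/BHDG/- → run B
t=24: L0/L1/L2 = -/BHDG/- → run B
t=25: L0/L1/L2 = -/BHDG/- → run B
t=26: L0/L1/L2 = -/BHDG/- → run B
t=27: L0/L1/L2 = -/BHDG/- → run B
t=28: L0/L1/L2 = -/HDG/- → run H
t=29: L0/L1/L2 = -/DG/- → run D
t=30: L0/L1/L2 = -/DG/- → run D
t=31: L0/L1/L2 = -/DG/- → run D
t=32: L0/L1/L2 = -/DG/- → run D
t=33: L0/L1/L2 = -/DG/- → run D
t=34: L0/L1/L2 = -/G/- → run G
t=35: L0/L1/L2 = -/G/- → run G
t=36: L0/L1/L2 = -/G/- → run G
t=37: L0/L1/L2 = -/G/- → run G
t=38: L0/L1/L2 = -/G/- → run G
t=39: (idle)
t=40: (idle)
t=41: (idle)
t=42: (idle)
t=43: (idle)
t=44: (idle)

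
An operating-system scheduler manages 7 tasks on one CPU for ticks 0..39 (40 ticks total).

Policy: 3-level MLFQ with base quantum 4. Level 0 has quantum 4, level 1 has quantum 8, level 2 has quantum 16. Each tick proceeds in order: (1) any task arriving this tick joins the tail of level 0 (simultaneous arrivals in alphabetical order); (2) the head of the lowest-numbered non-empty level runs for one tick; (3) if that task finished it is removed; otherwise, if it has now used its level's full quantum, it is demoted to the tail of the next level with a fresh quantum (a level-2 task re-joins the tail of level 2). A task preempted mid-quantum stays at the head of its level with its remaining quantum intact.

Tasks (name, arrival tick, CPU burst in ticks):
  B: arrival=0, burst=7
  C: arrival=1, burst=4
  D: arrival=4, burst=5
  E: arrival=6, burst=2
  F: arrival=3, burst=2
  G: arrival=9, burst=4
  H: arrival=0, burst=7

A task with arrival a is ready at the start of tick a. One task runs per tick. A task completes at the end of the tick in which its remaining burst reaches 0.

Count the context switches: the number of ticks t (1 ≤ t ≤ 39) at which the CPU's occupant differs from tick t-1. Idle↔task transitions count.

context switches = 10

t=0: L0/L1/L2 = BH/-/- → run B
t=1: L0/L1/L2 = BHC/-/- → run B
t=2: L0/L1/L2 = BHC/-/- → run B
t=3: L0/L1/L2 = BHCF/-/- → run B
t=4: L0/L1/L2 = HCFD/B/- → run H
t=5: L0/L1/L2 = HCFD/B/- → run H
t=6: L0/L1/L2 = HCFDE/B/- → run H
t=7: L0/L1/L2 = HCFDE/B/- → run H
t=8: L0/L1/L2 = CFDE/BH/- → run C
t=9: L0/L1/L2 = CFDEG/BH/- → run C
t=10: L0/L1/L2 = CFDEG/BH/- → run C
t=11: L0/L1/L2 = CFDEG/BH/- → run C
t=12: L0/L1/L2 = FDEG/BH/- → run F
t=13: L0/L1/L2 = FDEG/BH/- → run F
t=14: L0/L1/L2 = DEG/BH/- → run D
t=15: L0/L1/L2 = DEG/BH/- → run D
t=16: L0/L1/L2 = DEG/BH/- → run D
t=17: L0/L1/L2 = DEG/BH/- → run D
t=18: L0/L1/L2 = EG/BHD/- → run E
t=19: L0/L1/L2 = EG/BHD/- → run E
t=20: L0/L1/L2 = G/BHD/- → run G
t=21: L0/L1/L2 = G/BHD/- → run G
t=22: L0/L1/L2 = G/BHD/- → run G
t=23: L0/L1/L2 = G/BHD/- → run G
t=24: L0/L1/L2 = -/BHD/- → run B
t=25: L0/L1/L2 = -/BHD/- → run B
t=26: L0/L1/L2 = -/BHD/- → run B
t=27: L0/L1/L2 = -/HD/- → run H
t=28: L0/L1/L2 = -/HD/- → run H
t=29: L0/L1/L2 = -/HD/- → run H
t=30: L0/L1/L2 = -/D/- → run D
t=31: (idle)
t=32: (idle)
t=33: (idle)
t=34: (idle)
t=35: (idle)
t=36: (idle)
t=37: (idle)
t=38: (idle)
t=39: (idle)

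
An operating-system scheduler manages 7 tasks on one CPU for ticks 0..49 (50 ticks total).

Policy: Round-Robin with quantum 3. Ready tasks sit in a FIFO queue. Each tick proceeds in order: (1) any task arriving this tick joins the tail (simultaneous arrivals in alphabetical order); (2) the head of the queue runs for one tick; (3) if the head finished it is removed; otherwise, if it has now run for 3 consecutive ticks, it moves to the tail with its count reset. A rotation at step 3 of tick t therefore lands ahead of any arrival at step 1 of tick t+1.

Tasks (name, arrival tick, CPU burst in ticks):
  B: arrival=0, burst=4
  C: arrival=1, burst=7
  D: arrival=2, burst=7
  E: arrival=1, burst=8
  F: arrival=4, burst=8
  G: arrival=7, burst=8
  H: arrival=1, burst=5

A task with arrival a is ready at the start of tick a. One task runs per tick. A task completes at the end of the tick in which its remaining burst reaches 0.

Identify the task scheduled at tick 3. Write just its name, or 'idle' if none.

running at tick 3 = C

t=0: queue=[B] q_used=0 → run B
t=1: queue=[B,C,E,H] q_used=1 → run B
t=2: queue=[B,C,E,H,D] q_used=2 → run B
t=3: queue=[C,E,H,D,B] q_used=0 → run C
t=4: queue=[C,E,H,D,B,F] q_used=1 → run C
t=5: queue=[C,E,H,D,B,F] q_used=2 → run C
t=6: queue=[E,H,D,B,F,C] q_used=0 → run E
t=7: queue=[E,H,D,B,F,C,G] q_used=1 → run E
t=8: queue=[E,H,D,B,F,C,G] q_used=2 → run E
t=9: queue=[H,D,B,F,C,G,E] q_used=0 → run H
t=10: queue=[H,D,B,F,C,G,E] q_used=1 → run H
t=11: queue=[H,D,B,F,C,G,E] q_used=2 → run H
t=12: queue=[D,B,F,C,G,E,H] q_used=0 → run D
t=13: queue=[D,B,F,C,G,E,H] q_used=1 → run D
t=14: queue=[D,B,F,C,G,E,H] q_used=2 → run D
t=15: queue=[B,F,C,G,E,H,D] q_used=0 → run B
t=16: queue=[F,C,G,E,H,D] q_used=0 → run F
t=17: queue=[F,C,G,E,H,D] q_used=1 → run F
t=18: queue=[F,C,G,E,H,D] q_used=2 → run F
t=19: queue=[C,G,E,H,D,F] q_used=0 → run C
t=20: queue=[C,G,E,H,D,F] q_used=1 → run C
t=21: queue=[C,G,E,H,D,F] q_used=2 → run C
t=22: queue=[G,E,H,D,F,C] q_used=0 → run G
t=23: queue=[G,E,H,D,F,C] q_used=1 → run G
t=24: queue=[G,E,H,D,F,C] q_used=2 → run G
t=25: queue=[E,H,D,F,C,G] q_used=0 → run E
t=26: queue=[E,H,D,F,C,G] q_used=1 → run E
t=27: queue=[E,H,D,F,C,G] q_used=2 → run E
t=28: queue=[H,D,F,C,G,E] q_used=0 → run H
t=29: queue=[H,D,F,C,G,E] q_used=1 → run H
t=30: queue=[D,F,C,G,E] q_used=0 → run D
t=31: queue=[D,F,C,G,E] q_used=1 → run D
t=32: queue=[D,F,C,G,E] q_used=2 → run D
t=33: queue=[F,C,G,E,D] q_used=0 → run F
t=34: queue=[F,C,G,E,D] q_used=1 → run F
t=35: queue=[F,C,G,E,D] q_used=2 → run F
t=36: queue=[C,G,E,D,F] q_used=0 → run C
t=37: queue=[G,E,D,F] q_used=0 → run G
t=38: queue=[G,E,D,F] q_used=1 → run G
t=39: queue=[G,E,D,F] q_used=2 → run G
t=40: queue=[E,D,F,G] q_used=0 → run E
t=41: queue=[E,D,F,G] q_used=1 → run E
t=42: queue=[D,F,G] q_used=0 → run D
t=43: queue=[F,G] q_used=0 → run F
t=44: queue=[F,G] q_used=1 → run F
t=45: queue=[G] q_used=0 → run G
t=46: queue=[G] q_used=1 → run G
t=47: (idle)
t=48: (idle)
t=49: (idle)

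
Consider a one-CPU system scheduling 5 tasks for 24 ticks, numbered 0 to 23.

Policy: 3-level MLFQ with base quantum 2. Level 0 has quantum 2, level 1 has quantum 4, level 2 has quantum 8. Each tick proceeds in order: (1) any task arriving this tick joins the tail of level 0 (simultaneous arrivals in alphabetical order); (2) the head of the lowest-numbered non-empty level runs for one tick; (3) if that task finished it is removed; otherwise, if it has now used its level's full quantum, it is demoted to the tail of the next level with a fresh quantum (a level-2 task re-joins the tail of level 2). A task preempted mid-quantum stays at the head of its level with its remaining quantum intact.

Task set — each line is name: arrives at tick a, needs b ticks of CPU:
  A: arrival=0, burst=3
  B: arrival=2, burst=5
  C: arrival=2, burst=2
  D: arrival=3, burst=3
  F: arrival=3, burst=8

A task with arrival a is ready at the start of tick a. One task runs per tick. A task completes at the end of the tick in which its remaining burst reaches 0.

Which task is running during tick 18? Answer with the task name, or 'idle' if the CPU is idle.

t=0: L0/L1/L2 = A/-/- → run A
t=1: L0/L1/L2 = A/-/- → run A
t=2: L0/L1/L2 = BC/A/- → run B
t=3: L0/L1/L2 = BCDF/A/- → run B
t=4: L0/L1/L2 = CDF/AB/- → run C
t=5: L0/L1/L2 = CDF/AB/- → run C
t=6: L0/L1/L2 = DF/AB/- → run D
t=7: L0/L1/L2 = DF/AB/- → run D
t=8: L0/L1/L2 = F/ABD/- → run F
t=9: L0/L1/L2 = F/ABD/- → run F
t=10: L0/L1/L2 = -/ABDF/- → run A
t=11: L0/L1/L2 = -/BDF/- → run B
t=12: L0/L1/L2 = -/BDF/- → run B
t=13: L0/L1/L2 = -/BDF/- → run B
t=14: L0/L1/L2 = -/DF/- → run D
t=15: L0/L1/L2 = -/F/- → run F
t=16: L0/L1/L2 = -/F/- → run F
t=17: L0/L1/L2 = -/F/- → run F
t=18: L0/L1/L2 = -/F/- → run F
t=19: L0/L1/L2 = -/-/F → run F
t=20: L0/L1/L2 = -/-/F → run F
t=21: (idle)
t=22: (idle)
t=23: (idle)

running at tick 18 = F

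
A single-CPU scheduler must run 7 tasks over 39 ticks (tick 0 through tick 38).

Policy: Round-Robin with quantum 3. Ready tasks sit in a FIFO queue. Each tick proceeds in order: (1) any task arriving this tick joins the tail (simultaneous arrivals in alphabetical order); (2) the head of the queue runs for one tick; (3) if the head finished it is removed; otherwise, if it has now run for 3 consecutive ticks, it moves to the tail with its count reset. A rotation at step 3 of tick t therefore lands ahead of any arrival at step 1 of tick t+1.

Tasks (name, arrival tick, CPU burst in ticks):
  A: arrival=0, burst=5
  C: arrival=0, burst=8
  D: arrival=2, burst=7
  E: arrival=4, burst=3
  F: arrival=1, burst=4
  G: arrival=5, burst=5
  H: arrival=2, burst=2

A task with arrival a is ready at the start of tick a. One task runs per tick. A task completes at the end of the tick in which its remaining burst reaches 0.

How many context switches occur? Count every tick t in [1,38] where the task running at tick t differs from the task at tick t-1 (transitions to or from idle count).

context switches = 14

t=0: queue=[A,C] q_used=0 → run A
t=1: queue=[A,C,F] q_used=1 → run A
t=2: queue=[A,C,F,D,H] q_used=2 → run A
t=3: queue=[C,F,D,H,A] q_used=0 → run C
t=4: queue=[C,F,D,H,A,E] q_used=1 → run C
t=5: queue=[C,F,D,H,A,E,G] q_used=2 → run C
t=6: queue=[F,D,H,A,E,G,C] q_used=0 → run F
t=7: queue=[F,D,H,A,E,G,C] q_used=1 → run F
t=8: queue=[F,D,H,A,E,G,C] q_used=2 → run F
t=9: queue=[D,H,A,E,G,C,F] q_used=0 → run D
t=10: queue=[D,H,A,E,G,C,F] q_used=1 → run D
t=11: queue=[D,H,A,E,G,C,F] q_used=2 → run D
t=12: queue=[H,A,E,G,C,F,D] q_used=0 → run H
t=13: queue=[H,A,E,G,C,F,D] q_used=1 → run H
t=14: queue=[A,E,G,C,F,D] q_used=0 → run A
t=15: queue=[A,E,G,C,F,D] q_used=1 → run A
t=16: queue=[E,G,C,F,D] q_used=0 → run E
t=17: queue=[E,G,C,F,D] q_used=1 → run E
t=18: queue=[E,G,C,F,D] q_used=2 → run E
t=19: queue=[G,C,F,D] q_used=0 → run G
t=20: queue=[G,C,F,D] q_used=1 → run G
t=21: queue=[G,C,F,D] q_used=2 → run G
t=22: queue=[C,F,D,G] q_used=0 → run C
t=23: queue=[C,F,D,G] q_used=1 → run C
t=24: queue=[C,F,D,G] q_used=2 → run C
t=25: queue=[F,D,G,C] q_used=0 → run F
t=26: queue=[D,G,C] q_used=0 → run D
t=27: queue=[D,G,C] q_used=1 → run D
t=28: queue=[D,G,C] q_used=2 → run D
t=29: queue=[G,C,D] q_used=0 → run G
t=30: queue=[G,C,D] q_used=1 → run G
t=31: queue=[C,D] q_used=0 → run C
t=32: queue=[C,D] q_used=1 → run C
t=33: queue=[D] q_used=0 → run D
t=34: (idle)
t=35: (idle)
t=36: (idle)
t=37: (idle)
t=38: (idle)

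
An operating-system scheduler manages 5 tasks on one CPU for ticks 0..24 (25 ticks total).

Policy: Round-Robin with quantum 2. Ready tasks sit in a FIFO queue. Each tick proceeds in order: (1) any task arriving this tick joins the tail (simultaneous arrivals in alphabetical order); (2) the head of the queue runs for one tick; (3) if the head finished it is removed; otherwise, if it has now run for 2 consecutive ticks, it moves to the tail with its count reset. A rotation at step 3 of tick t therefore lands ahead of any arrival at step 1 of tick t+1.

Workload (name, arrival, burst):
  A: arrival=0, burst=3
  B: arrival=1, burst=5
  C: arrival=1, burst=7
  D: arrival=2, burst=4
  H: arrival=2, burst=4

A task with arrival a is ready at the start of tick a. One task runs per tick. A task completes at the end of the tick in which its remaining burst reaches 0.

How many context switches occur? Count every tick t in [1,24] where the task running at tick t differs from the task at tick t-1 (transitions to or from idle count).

t=0: queue=[A] q_used=0 → run A
t=1: queue=[A,B,C] q_used=1 → run A
t=2: queue=[B,C,A,D,H] q_used=0 → run B
t=3: queue=[B,C,A,D,H] q_used=1 → run B
t=4: queue=[C,A,D,H,B] q_used=0 → run C
t=5: queue=[C,A,D,H,B] q_used=1 → run C
t=6: queue=[A,D,H,B,C] q_used=0 → run A
t=7: queue=[D,H,B,C] q_used=0 → run D
t=8: queue=[D,H,B,C] q_used=1 → run D
t=9: queue=[H,B,C,D] q_used=0 → run H
t=10: queue=[H,B,C,D] q_used=1 → run H
t=11: queue=[B,C,D,H] q_used=0 → run B
t=12: queue=[B,C,D,H] q_used=1 → run B
t=13: queue=[C,D,H,B] q_used=0 → run C
t=14: queue=[C,D,H,B] q_used=1 → run C
t=15: queue=[D,H,B,C] q_used=0 → run D
t=16: queue=[D,H,B,C] q_used=1 → run D
t=17: queue=[H,B,C] q_used=0 → run H
t=18: queue=[H,B,C] q_used=1 → run H
t=19: queue=[B,C] q_used=0 → run B
t=20: queue=[C] q_used=0 → run C
t=21: queue=[C] q_used=1 → run C
t=22: queue=[C] q_used=0 → run C
t=23: (idle)
t=24: (idle)

context switches = 12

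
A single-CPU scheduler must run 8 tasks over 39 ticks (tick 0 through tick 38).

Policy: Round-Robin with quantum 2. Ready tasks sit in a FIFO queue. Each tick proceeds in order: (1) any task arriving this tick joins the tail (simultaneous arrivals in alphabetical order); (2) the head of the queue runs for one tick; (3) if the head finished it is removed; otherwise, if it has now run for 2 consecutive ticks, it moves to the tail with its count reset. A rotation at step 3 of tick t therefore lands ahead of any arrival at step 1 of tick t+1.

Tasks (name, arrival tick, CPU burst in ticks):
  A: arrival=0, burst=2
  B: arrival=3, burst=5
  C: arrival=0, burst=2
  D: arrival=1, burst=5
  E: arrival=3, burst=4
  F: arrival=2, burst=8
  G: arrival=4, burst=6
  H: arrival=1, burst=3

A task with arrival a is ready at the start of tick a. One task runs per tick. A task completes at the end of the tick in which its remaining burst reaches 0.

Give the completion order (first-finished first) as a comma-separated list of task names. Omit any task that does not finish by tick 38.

t=0: queue=[A,C] q_used=0 → run A
t=1: queue=[A,C,D,H] q_used=1 → run A
t=2: queue=[C,D,H,F] q_used=0 → run C
t=3: queue=[C,D,H,F,B,E] q_used=1 → run C
t=4: queue=[D,H,F,B,E,G] q_used=0 → run D
t=5: queue=[D,H,F,B,E,G] q_used=1 → run D
t=6: queue=[H,F,B,E,G,D] q_used=0 → run H
t=7: queue=[H,F,B,E,G,D] q_used=1 → run H
t=8: queue=[F,B,E,G,D,H] q_used=0 → run F
t=9: queue=[F,B,E,G,D,H] q_used=1 → run F
t=10: queue=[B,E,G,D,H,F] q_used=0 → run B
t=11: queue=[B,E,G,D,H,F] q_used=1 → run B
t=12: queue=[E,G,D,H,F,B] q_used=0 → run E
t=13: queue=[E,G,D,H,F,B] q_used=1 → run E
t=14: queue=[G,D,H,F,B,E] q_used=0 → run G
t=15: queue=[G,D,H,F,B,E] q_used=1 → run G
t=16: queue=[D,H,F,B,E,G] q_used=0 → run D
t=17: queue=[D,H,F,B,E,G] q_used=1 → run D
t=18: queue=[H,F,B,E,G,D] q_used=0 → run H
t=19: queue=[F,B,E,G,D] q_used=0 → run F
t=20: queue=[F,B,E,G,D] q_used=1 → run F
t=21: queue=[B,E,G,D,F] q_used=0 → run B
t=22: queue=[B,E,G,D,F] q_used=1 → run B
t=23: queue=[E,G,D,F,B] q_used=0 → run E
t=24: queue=[E,G,D,F,B] q_used=1 → run E
t=25: queue=[G,D,F,B] q_used=0 → run G
t=26: queue=[G,D,F,B] q_used=1 → run G
t=27: queue=[D,F,B,G] q_used=0 → run D
t=28: queue=[F,B,G] q_used=0 → run F
t=29: queue=[F,B,G] q_used=1 → run F
t=30: queue=[B,G,F] q_used=0 → run B
t=31: queue=[G,F] q_used=0 → run G
t=32: queue=[G,F] q_used=1 → run G
t=33: queue=[F] q_used=0 → run F
t=34: queue=[F] q_used=1 → run F
t=35: (idle)
t=36: (idle)
t=37: (idle)
t=38: (idle)

completion order = A, C, H, E, D, B, G, F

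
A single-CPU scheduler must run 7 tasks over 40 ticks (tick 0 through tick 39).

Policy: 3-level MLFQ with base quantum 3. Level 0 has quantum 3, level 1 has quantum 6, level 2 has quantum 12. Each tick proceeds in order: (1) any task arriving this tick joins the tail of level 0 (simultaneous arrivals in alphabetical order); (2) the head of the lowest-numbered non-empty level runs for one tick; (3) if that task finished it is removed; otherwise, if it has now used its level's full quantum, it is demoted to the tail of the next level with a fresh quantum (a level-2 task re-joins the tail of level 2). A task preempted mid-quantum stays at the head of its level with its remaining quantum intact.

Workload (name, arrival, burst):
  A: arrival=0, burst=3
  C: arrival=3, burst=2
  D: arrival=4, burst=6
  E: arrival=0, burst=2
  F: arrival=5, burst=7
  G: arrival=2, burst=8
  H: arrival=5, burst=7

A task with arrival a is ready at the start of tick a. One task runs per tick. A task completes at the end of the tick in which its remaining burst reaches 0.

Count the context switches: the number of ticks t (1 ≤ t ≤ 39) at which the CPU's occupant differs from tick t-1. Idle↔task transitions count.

context switches = 11

t=0: L0/L1/L2 = AE/-/- → run A
t=1: L0/L1/L2 = AE/-/- → run A
t=2: L0/L1/L2 = AEG/-/- → run A
t=3: L0/L1/L2 = EGC/-/- → run E
t=4: L0/L1/L2 = EGCD/-/- → run E
t=5: L0/L1/L2 = GCDFH/-/- → run G
t=6: L0/L1/L2 = GCDFH/-/- → run G
t=7: L0/L1/L2 = GCDFH/-/- → run G
t=8: L0/L1/L2 = CDFH/G/- → run C
t=9: L0/L1/L2 = CDFH/G/- → run C
t=10: L0/L1/L2 = DFH/G/- → run D
t=11: L0/L1/L2 = DFH/G/- → run D
t=12: L0/L1/L2 = DFH/G/- → run D
t=13: L0/L1/L2 = FH/GD/- → run F
t=14: L0/L1/L2 = FH/GD/- → run F
t=15: L0/L1/L2 = FH/GD/- → run F
t=16: L0/L1/L2 = H/GDF/- → run H
t=17: L0/L1/L2 = H/GDF/- → run H
t=18: L0/L1/L2 = H/GDF/- → run H
t=19: L0/L1/L2 = -/GDFH/- → run G
t=20: L0/L1/L2 = -/GDFH/- → run G
t=21: L0/L1/L2 = -/GDFH/- → run G
t=22: L0/L1/L2 = -/GDFH/- → run G
t=23: L0/L1/L2 = -/GDFH/- → run G
t=24: L0/L1/L2 = -/DFH/- → run D
t=25: L0/L1/L2 = -/DFH/- → run D
t=26: L0/L1/L2 = -/DFH/- → run D
t=27: L0/L1/L2 = -/FH/- → run F
t=28: L0/L1/L2 = -/FH/- → run F
t=29: L0/L1/L2 = -/FH/- → run F
t=30: L0/L1/L2 = -/FH/- → run F
t=31: L0/L1/L2 = -/H/- → run H
t=32: L0/L1/L2 = -/H/- → run H
t=33: L0/L1/L2 = -/H/- → run H
t=34: L0/L1/L2 = -/H/- → run H
t=35: (idle)
t=36: (idle)
t=37: (idle)
t=38: (idle)
t=39: (idle)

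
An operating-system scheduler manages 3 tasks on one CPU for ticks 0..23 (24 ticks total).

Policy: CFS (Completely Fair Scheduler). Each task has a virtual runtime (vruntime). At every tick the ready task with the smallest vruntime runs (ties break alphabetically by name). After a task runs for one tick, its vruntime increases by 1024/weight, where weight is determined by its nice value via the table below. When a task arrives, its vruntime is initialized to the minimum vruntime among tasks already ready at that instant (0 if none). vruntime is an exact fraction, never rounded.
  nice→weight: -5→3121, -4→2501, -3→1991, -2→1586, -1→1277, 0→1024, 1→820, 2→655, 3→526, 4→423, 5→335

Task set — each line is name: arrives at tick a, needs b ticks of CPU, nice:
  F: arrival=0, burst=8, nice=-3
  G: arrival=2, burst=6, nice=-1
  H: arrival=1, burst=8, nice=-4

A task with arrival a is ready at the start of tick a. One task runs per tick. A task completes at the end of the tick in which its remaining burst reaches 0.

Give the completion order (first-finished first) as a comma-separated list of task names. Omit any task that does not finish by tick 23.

completion order = H, F, G

t=0: vr[F=0] → run F
t=1: vr[F=1024/1991 H=1024/1991] → run F
t=2: vr[F=2048/1991 G=1024/1991 H=1024/1991] → run G
t=3: vr[F=2048/1991 G=3346432/2542507 H=1024/1991] → run H
t=4: vr[F=2048/1991 G=3346432/2542507 H=4599808/4979491] → run H
t=5: vr[F=2048/1991 G=3346432/2542507 H=6638592/4979491] → run F
t=6: vr[F=3072/1991 G=3346432/2542507 H=6638592/4979491] → run G
t=7: vr[F=3072/1991 G=5385216/2542507 H=6638592/4979491] → run H
t=8: vr[F=3072/1991 G=5385216/2542507 H=8677376/4979491] → run F
t=9: vr[F=4096/1991 G=5385216/2542507 H=8677376/4979491] → run H
t=10: vr[F=4096/1991 G=5385216/2542507 H=10716160/4979491] → run F
t=11: vr[F=5120/1991 G=5385216/2542507 H=10716160/4979491] → run G
t=12: vr[F=5120/1991 G=7424000/2542507 H=10716160/4979491] → run H
t=13: vr[F=5120/1991 G=7424000/2542507 H=12754944/4979491] → run H
t=14: vr[F=5120/1991 G=7424000/2542507 H=14793728/4979491] → run F
t=15: vr[F=6144/1991 G=7424000/2542507 H=14793728/4979491] → run G
t=16: vr[F=6144/1991 G=9462784/2542507 H=14793728/4979491] → run H
t=17: vr[F=6144/1991 G=9462784/2542507 H=16832512/4979491] → run F
t=18: vr[F=7168/1991 G=9462784/2542507 H=16832512/4979491] → run H
t=19: vr[F=7168/1991 G=9462784/2542507] → run F
t=20: vr[G=9462784/2542507] → run G
t=21: vr[G=11501568/2542507] → run G
t=22: (idle)
t=23: (idle)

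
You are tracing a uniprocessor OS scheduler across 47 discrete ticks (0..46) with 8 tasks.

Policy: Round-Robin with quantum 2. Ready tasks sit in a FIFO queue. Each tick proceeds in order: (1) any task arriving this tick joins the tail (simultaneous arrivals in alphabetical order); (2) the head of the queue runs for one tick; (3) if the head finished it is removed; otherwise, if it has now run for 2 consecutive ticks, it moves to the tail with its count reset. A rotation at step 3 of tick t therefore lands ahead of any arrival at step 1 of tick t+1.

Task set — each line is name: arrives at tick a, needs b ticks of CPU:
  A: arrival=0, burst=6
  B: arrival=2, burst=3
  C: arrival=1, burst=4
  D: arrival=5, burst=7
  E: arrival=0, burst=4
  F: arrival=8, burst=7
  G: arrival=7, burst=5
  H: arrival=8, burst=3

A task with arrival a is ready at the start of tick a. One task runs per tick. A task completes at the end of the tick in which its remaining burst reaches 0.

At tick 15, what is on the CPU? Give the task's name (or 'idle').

running at tick 15 = C

t=0: queue=[A,E] q_used=0 → run A
t=1: queue=[A,E,C] q_used=1 → run A
t=2: queue=[E,C,A,B] q_used=0 → run E
t=3: queue=[E,C,A,B] q_used=1 → run E
t=4: queue=[C,A,B,E] q_used=0 → run C
t=5: queue=[C,A,B,E,D] q_used=1 → run C
t=6: queue=[A,B,E,D,C] q_used=0 → run A
t=7: queue=[A,B,E,D,C,G] q_used=1 → run A
t=8: queue=[B,E,D,C,G,A,F,H] q_used=0 → run B
t=9: queue=[B,E,D,C,G,A,F,H] q_used=1 → run B
t=10: queue=[E,D,C,G,A,F,H,B] q_used=0 → run E
t=11: queue=[E,D,C,G,A,F,H,B] q_used=1 → run E
t=12: queue=[D,C,G,A,F,H,B] q_used=0 → run D
t=13: queue=[D,C,G,A,F,H,B] q_used=1 → run D
t=14: queue=[C,G,A,F,H,B,D] q_used=0 → run C
t=15: queue=[C,G,A,F,H,B,D] q_used=1 → run C
t=16: queue=[G,A,F,H,B,D] q_used=0 → run G
t=17: queue=[G,A,F,H,B,D] q_used=1 → run G
t=18: queue=[A,F,H,B,D,G] q_used=0 → run A
t=19: queue=[A,F,H,B,D,G] q_used=1 → run A
t=20: queue=[F,H,B,D,G] q_used=0 → run F
t=21: queue=[F,H,B,D,G] q_used=1 → run F
t=22: queue=[H,B,D,G,F] q_used=0 → run H
t=23: queue=[H,B,D,G,F] q_used=1 → run H
t=24: queue=[B,D,G,F,H] q_used=0 → run B
t=25: queue=[D,G,F,H] q_used=0 → run D
t=26: queue=[D,G,F,H] q_used=1 → run D
t=27: queue=[G,F,H,D] q_used=0 → run G
t=28: queue=[G,F,H,D] q_used=1 → run G
t=29: queue=[F,H,D,G] q_used=0 → run F
t=30: queue=[F,H,D,G] q_used=1 → run F
t=31: queue=[H,D,G,F] q_used=0 → run H
t=32: queue=[D,G,F] q_used=0 → run D
t=33: queue=[D,G,F] q_used=1 → run D
t=34: queue=[G,F,D] q_used=0 → run G
t=35: queue=[F,D] q_used=0 → run F
t=36: queue=[F,D] q_used=1 → run F
t=37: queue=[D,F] q_used=0 → run D
t=38: queue=[F] q_used=0 → run F
t=39: (idle)
t=40: (idle)
t=41: (idle)
t=42: (idle)
t=43: (idle)
t=44: (idle)
t=45: (idle)
t=46: (idle)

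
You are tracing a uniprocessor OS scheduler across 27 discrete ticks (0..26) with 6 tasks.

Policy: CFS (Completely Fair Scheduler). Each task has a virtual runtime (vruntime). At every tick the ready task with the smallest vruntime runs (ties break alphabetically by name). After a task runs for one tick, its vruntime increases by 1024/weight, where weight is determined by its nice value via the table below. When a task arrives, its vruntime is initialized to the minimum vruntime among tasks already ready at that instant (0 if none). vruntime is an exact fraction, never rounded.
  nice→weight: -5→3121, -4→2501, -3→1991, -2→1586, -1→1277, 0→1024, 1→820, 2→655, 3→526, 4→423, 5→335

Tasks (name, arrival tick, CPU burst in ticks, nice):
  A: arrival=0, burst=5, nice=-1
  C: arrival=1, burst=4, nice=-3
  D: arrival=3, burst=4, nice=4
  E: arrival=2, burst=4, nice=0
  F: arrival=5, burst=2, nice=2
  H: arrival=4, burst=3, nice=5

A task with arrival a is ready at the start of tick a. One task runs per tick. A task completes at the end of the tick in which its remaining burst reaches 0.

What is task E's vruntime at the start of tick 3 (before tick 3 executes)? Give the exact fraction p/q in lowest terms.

vruntime(E, start of tick 3) = 1024/1277

t=0: vr[A=0] → run A
t=1: vr[A=1024/1277 C=1024/1277] → run A
t=2: vr[A=2048/1277 C=1024/1277 E=1024/1277] → run C
t=3: vr[A=2048/1277 C=3346432/2542507 D=1024/1277 E=1024/1277] → run D
t=4: vr[A=2048/1277 C=3346432/2542507 D=1740800/540171 E=1024/1277 H=1024/1277] → run E
t=5: vr[A=2048/1277 C=3346432/2542507 D=1740800/540171 E=2301/1277 F=1024/1277 H=1024/1277] → run F
t=6: vr[A=2048/1277 C=3346432/2542507 D=1740800/540171 E=2301/1277 F=1978368/836435 H=1024/1277] → run H
t=7: vr[A=2048/1277 C=3346432/2542507 D=1740800/540171 E=2301/1277 F=1978368/836435 H=1650688/427795] → run C
t=8: vr[A=2048/1277 C=4654080/2542507 D=1740800/540171 E=2301/1277 F=1978368/836435 H=1650688/427795] → run A
t=9: vr[A=3072/1277 C=4654080/2542507 D=1740800/540171 E=2301/1277 F=1978368/836435 H=1650688/427795] → run E
t=10: vr[A=3072/1277 C=4654080/2542507 D=1740800/540171 E=3578/1277 F=1978368/836435 H=1650688/427795] → run C
t=11: vr[A=3072/1277 C=5961728/2542507 D=1740800/540171 E=3578/1277 F=1978368/836435 H=1650688/427795] → run C
t=12: vr[A=3072/1277 D=1740800/540171 E=3578/1277 F=1978368/836435 H=1650688/427795] → run F
t=13: vr[A=3072/1277 D=1740800/540171 E=3578/1277 H=1650688/427795] → run A
t=14: vr[A=4096/1277 D=1740800/540171 E=3578/1277 H=1650688/427795] → run E
t=15: vr[A=4096/1277 D=1740800/540171 E=4855/1277 H=1650688/427795] → run A
t=16: vr[D=1740800/540171 E=4855/1277 H=1650688/427795] → run D
t=17: vr[D=3048448/540171 E=4855/1277 H=1650688/427795] → run E
t=18: vr[D=3048448/540171 H=1650688/427795] → run H
t=19: vr[D=3048448/540171 H=2958336/427795] → run D
t=20: vr[D=1452032/180057 H=2958336/427795] → run H
t=21: vr[D=1452032/180057] → run D
t=22: (idle)
t=23: (idle)
t=24: (idle)
t=25: (idle)
t=26: (idle)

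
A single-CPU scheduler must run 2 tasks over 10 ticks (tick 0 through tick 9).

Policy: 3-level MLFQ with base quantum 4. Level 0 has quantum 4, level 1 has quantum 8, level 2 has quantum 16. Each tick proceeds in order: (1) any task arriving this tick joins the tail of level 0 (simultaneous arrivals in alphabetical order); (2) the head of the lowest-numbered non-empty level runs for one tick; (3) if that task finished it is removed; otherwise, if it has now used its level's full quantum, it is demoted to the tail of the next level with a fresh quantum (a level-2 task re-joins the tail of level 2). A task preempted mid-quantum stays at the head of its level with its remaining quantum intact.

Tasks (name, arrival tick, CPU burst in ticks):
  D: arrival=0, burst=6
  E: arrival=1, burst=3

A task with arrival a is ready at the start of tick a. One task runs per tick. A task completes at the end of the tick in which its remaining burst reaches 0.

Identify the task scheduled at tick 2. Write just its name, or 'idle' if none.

running at tick 2 = D

t=0: L0/L1/L2 = D/-/- → run D
t=1: L0/L1/L2 = DE/-/- → run D
t=2: L0/L1/L2 = DE/-/- → run D
t=3: L0/L1/L2 = DE/-/- → run D
t=4: L0/L1/L2 = E/D/- → run E
t=5: L0/L1/L2 = E/D/- → run E
t=6: L0/L1/L2 = E/D/- → run E
t=7: L0/L1/L2 = -/D/- → run D
t=8: L0/L1/L2 = -/D/- → run D
t=9: (idle)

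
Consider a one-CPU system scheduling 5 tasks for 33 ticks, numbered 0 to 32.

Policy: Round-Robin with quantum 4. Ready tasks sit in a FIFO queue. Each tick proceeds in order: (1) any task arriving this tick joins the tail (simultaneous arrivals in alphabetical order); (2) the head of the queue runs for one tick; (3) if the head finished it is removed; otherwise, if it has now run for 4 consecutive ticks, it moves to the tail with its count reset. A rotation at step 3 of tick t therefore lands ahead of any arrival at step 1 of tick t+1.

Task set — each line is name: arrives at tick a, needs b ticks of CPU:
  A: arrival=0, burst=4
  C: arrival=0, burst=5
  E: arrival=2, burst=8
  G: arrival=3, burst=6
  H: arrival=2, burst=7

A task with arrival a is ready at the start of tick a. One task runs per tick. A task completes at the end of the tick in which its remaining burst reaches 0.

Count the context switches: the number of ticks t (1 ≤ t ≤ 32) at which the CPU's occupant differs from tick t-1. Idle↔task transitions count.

t=0: queue=[A,C] q_used=0 → run A
t=1: queue=[A,C] q_used=1 → run A
t=2: queue=[A,C,E,H] q_used=2 → run A
t=3: queue=[A,C,E,H,G] q_used=3 → run A
t=4: queue=[C,E,H,G] q_used=0 → run C
t=5: queue=[C,E,H,G] q_used=1 → run C
t=6: queue=[C,E,H,G] q_used=2 → run C
t=7: queue=[C,E,H,G] q_used=3 → run C
t=8: queue=[E,H,G,C] q_used=0 → run E
t=9: queue=[E,H,G,C] q_used=1 → run E
t=10: queue=[E,H,G,C] q_used=2 → run E
t=11: queue=[E,H,G,C] q_used=3 → run E
t=12: queue=[H,G,C,E] q_used=0 → run H
t=13: queue=[H,G,C,E] q_used=1 → run H
t=14: queue=[H,G,C,E] q_used=2 → run H
t=15: queue=[H,G,C,E] q_used=3 → run H
t=16: queue=[G,C,E,H] q_used=0 → run G
t=17: queue=[G,C,E,H] q_used=1 → run G
t=18: queue=[G,C,E,H] q_used=2 → run G
t=19: queue=[G,C,E,H] q_used=3 → run G
t=20: queue=[C,E,H,G] q_used=0 → run C
t=21: queue=[E,H,G] q_used=0 → run E
t=22: queue=[E,H,G] q_used=1 → run E
t=23: queue=[E,H,G] q_used=2 → run E
t=24: queue=[E,H,G] q_used=3 → run E
t=25: queue=[H,G] q_used=0 → run H
t=26: queue=[H,G] q_used=1 → run H
t=27: queue=[H,G] q_used=2 → run H
t=28: queue=[G] q_used=0 → run G
t=29: queue=[G] q_used=1 → run G
t=30: (idle)
t=31: (idle)
t=32: (idle)

context switches = 9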